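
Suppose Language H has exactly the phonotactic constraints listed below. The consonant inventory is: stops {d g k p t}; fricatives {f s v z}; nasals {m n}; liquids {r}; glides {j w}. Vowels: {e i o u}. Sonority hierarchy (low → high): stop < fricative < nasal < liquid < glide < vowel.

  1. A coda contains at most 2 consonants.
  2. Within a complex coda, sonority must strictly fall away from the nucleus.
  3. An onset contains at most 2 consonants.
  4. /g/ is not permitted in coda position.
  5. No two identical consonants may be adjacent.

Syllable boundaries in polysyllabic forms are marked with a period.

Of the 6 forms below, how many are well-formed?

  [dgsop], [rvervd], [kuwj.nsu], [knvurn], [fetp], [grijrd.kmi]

0

[dgsop] — violates constraint 3: syllable 1 onset /dgs/ has 3 consonants (> 2) → ill-formed
[rvervd] — violates constraint 1: syllable 1 coda /rvd/ has 3 consonants (> 2) → ill-formed
[kuwj.nsu] — violates constraint 2: syllable 1 coda /wj/: /w/ (glide, 5) → /j/ (glide, 5) does not fall → ill-formed
[knvurn] — violates constraint 3: syllable 1 onset /knv/ has 3 consonants (> 2) → ill-formed
[fetp] — violates constraint 2: syllable 1 coda /tp/: /t/ (stop, 1) → /p/ (stop, 1) does not fall → ill-formed
[grijrd.kmi] — violates constraint 1: syllable 1 coda /jrd/ has 3 consonants (> 2) → ill-formed
No form is well-formed → 0.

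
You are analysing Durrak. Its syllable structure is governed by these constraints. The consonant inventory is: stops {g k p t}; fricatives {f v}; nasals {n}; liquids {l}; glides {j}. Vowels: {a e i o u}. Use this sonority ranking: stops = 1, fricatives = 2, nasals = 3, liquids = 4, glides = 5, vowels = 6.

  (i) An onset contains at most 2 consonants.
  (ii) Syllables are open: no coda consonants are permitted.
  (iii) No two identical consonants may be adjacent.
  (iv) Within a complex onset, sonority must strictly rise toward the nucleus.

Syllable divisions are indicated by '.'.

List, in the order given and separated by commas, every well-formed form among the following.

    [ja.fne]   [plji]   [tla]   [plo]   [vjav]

[ja.fne] — σ1 onset /j/, coda /∅/ ok; σ2 onset /fn/ (2→3 rises), coda /∅/ ok → well-formed
[plji] — violates constraint (i): syllable 1 onset /plj/ has 3 consonants (> 2) → ill-formed
[tla] — σ1 onset /tl/ (1→4 rises), coda /∅/ ok → well-formed
[plo] — σ1 onset /pl/ (1→4 rises), coda /∅/ ok → well-formed
[vjav] — violates constraint (ii): syllable 1 coda /v/ has 1 consonant (> 0) → ill-formed

[ja.fne], [tla], [plo]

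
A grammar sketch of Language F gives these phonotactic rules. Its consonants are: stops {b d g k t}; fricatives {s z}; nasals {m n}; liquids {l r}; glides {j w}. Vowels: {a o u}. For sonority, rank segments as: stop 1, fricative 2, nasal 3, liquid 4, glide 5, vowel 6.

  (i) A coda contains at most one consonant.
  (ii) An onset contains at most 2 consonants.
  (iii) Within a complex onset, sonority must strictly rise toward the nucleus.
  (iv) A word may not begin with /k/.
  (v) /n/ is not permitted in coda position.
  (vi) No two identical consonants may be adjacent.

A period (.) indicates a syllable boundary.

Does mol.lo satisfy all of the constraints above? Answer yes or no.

mol.lo — violates constraint (vi): adjacent identical consonants /ll/ → ill-formed

no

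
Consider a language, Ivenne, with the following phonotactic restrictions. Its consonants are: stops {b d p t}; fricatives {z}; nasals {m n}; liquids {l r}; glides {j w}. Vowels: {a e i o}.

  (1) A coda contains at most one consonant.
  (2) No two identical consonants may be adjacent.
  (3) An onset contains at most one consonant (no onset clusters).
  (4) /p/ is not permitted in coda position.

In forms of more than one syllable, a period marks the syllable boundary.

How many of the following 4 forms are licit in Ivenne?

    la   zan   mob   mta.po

3

la — σ1 onset /l/, coda /∅/ ok → licit
zan — σ1 onset /z/, coda /n/ ok → licit
mob — σ1 onset /m/, coda /b/ ok → licit
mta.po — violates constraint 3: syllable 1 onset /mt/ has 2 consonants (> 1) → illicit
Licit: la, zan, mob → 3.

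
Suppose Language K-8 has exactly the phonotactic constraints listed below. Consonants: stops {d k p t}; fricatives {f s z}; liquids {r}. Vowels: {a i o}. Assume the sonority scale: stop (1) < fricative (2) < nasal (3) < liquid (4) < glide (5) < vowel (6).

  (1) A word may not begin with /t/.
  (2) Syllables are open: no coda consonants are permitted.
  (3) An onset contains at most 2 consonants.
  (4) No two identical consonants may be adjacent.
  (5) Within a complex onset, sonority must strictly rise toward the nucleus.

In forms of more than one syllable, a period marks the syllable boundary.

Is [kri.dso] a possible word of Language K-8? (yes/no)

[kri.dso] — σ1 onset /kr/ (1→4 rises), coda /∅/ ok; σ2 onset /ds/ (1→2 rises), coda /∅/ ok → well-formed

yes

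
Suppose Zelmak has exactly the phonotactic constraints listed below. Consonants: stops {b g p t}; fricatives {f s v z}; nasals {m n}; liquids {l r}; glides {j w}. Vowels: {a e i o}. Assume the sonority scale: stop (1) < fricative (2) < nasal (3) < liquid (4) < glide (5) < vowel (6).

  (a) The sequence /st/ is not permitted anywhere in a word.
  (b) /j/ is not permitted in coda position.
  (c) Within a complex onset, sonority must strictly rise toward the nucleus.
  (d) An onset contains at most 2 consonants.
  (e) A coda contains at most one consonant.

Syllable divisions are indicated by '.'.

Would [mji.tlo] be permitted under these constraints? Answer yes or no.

[mji.tlo] — σ1 onset /mj/ (3→5 rises), coda /∅/ ok; σ2 onset /tl/ (1→4 rises), coda /∅/ ok → permitted

yes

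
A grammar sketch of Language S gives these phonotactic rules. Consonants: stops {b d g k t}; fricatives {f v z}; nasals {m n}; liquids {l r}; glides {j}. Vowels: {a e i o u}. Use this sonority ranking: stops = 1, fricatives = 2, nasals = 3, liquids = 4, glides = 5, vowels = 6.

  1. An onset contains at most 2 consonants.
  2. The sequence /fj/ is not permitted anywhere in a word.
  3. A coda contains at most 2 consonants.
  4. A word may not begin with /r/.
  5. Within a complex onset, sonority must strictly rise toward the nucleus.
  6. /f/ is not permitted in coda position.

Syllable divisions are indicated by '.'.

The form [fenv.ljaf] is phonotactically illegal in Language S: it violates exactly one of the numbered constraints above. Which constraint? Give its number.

[fenv.ljaf]: syllable 2 coda contains /f/.
This is a violation of constraint 6: "/f/ is not permitted in coda position."
The remaining constraints (1, 2, 3, 4, 5) are satisfied.

6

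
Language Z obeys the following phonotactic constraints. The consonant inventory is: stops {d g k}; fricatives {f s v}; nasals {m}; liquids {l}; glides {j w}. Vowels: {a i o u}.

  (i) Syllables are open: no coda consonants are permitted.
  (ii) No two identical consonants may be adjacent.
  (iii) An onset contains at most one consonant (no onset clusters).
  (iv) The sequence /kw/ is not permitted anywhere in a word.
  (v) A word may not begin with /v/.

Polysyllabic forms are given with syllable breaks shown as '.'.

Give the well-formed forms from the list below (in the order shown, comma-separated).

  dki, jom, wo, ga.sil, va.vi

wo

dki — violates constraint (iii): syllable 1 onset /dk/ has 2 consonants (> 1) → ill-formed
jom — violates constraint (i): syllable 1 coda /m/ has 1 consonant (> 0) → ill-formed
wo — σ1 onset /w/, coda /∅/ ok → well-formed
ga.sil — violates constraint (i): syllable 2 coda /l/ has 1 consonant (> 0) → ill-formed
va.vi — violates constraint (v): word begins with /v/ → ill-formed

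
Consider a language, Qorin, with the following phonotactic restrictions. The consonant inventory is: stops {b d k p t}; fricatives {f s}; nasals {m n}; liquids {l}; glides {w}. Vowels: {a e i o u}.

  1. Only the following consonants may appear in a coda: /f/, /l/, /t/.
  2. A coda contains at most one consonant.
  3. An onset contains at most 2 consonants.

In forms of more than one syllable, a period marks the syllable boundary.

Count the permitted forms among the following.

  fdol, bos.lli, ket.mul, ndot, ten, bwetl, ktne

3

fdol — σ1 onset /fd/ (2C), coda /l/ ok → permitted
bos.lli — violates constraint 1: syllable 1 coda contains /s/, which is not a licensed coda consonant → not permitted
ket.mul — σ1 onset /k/, coda /t/ ok; σ2 onset /m/, coda /l/ ok → permitted
ndot — σ1 onset /nd/ (2C), coda /t/ ok → permitted
ten — violates constraint 1: syllable 1 coda contains /n/, which is not a licensed coda consonant → not permitted
bwetl — violates constraint 2: syllable 1 coda /tl/ has 2 consonants (> 1) → not permitted
ktne — violates constraint 3: syllable 1 onset /ktn/ has 3 consonants (> 2) → not permitted
Permitted: fdol, ket.mul, ndot → 3.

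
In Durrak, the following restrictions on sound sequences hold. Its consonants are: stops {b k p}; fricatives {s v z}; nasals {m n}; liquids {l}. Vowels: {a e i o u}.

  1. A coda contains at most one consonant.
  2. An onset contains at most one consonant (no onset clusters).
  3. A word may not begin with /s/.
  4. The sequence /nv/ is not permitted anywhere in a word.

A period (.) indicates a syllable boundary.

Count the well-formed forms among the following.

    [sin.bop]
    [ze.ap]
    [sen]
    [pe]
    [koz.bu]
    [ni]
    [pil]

5

[sin.bop] — violates constraint 3: word begins with /s/ → ill-formed
[ze.ap] — σ1 onset /z/, coda /∅/ ok; σ2 onset /∅/, coda /p/ ok → well-formed
[sen] — violates constraint 3: word begins with /s/ → ill-formed
[pe] — σ1 onset /p/, coda /∅/ ok → well-formed
[koz.bu] — σ1 onset /k/, coda /z/ ok; σ2 onset /b/, coda /∅/ ok → well-formed
[ni] — σ1 onset /n/, coda /∅/ ok → well-formed
[pil] — σ1 onset /p/, coda /l/ ok → well-formed
Well-formed: [ze.ap], [pe], [koz.bu], [ni], [pil] → 5.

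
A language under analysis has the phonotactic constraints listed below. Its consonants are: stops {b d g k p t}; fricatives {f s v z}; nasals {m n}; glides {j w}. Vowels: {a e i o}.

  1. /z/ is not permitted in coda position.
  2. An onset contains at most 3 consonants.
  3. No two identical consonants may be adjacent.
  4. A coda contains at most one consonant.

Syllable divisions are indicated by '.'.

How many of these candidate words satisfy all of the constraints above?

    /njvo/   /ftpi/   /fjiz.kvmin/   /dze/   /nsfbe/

/njvo/ — σ1 onset /njv/ (3C), coda /∅/ ok → well-formed
/ftpi/ — σ1 onset /ftp/ (3C), coda /∅/ ok → well-formed
/fjiz.kvmin/ — violates constraint 1: syllable 1 coda contains /z/ → ill-formed
/dze/ — σ1 onset /dz/ (2C), coda /∅/ ok → well-formed
/nsfbe/ — violates constraint 2: syllable 1 onset /nsfb/ has 4 consonants (> 3) → ill-formed
Well-formed: /njvo/, /ftpi/, /dze/ → 3.

3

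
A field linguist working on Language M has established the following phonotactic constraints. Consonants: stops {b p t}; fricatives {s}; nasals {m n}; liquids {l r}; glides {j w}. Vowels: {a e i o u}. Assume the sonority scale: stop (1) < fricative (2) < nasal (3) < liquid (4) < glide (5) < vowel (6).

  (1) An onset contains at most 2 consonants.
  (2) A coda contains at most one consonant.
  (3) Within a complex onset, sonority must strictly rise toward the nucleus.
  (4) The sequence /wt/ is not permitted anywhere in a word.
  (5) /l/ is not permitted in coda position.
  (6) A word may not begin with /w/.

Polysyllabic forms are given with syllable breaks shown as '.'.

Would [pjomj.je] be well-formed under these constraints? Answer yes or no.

no

[pjomj.je] — violates constraint 2: syllable 1 coda /mj/ has 2 consonants (> 1) → ill-formed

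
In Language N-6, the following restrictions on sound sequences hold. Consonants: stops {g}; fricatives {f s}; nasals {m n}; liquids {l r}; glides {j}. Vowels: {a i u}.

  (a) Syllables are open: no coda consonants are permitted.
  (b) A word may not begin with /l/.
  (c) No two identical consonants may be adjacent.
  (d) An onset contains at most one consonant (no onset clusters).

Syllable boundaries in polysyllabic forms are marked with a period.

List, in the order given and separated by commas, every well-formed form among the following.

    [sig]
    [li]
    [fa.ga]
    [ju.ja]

[sig] — violates constraint (a): syllable 1 coda /g/ has 1 consonant (> 0) → ill-formed
[li] — violates constraint (b): word begins with /l/ → ill-formed
[fa.ga] — σ1 onset /f/, coda /∅/ ok; σ2 onset /g/, coda /∅/ ok → well-formed
[ju.ja] — σ1 onset /j/, coda /∅/ ok; σ2 onset /j/, coda /∅/ ok → well-formed

[fa.ga], [ju.ja]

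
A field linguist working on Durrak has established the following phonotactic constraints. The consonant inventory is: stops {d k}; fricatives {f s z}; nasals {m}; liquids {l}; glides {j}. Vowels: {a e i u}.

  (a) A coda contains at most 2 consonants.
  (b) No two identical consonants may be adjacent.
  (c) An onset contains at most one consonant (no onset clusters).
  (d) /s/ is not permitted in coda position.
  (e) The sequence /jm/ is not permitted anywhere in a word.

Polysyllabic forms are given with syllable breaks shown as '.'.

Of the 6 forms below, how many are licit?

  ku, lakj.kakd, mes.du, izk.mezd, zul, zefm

5

ku — σ1 onset /k/, coda /∅/ ok → licit
lakj.kakd — σ1 onset /l/, coda /kj/ (2C) ok; σ2 onset /k/, coda /kd/ (2C) ok → licit
mes.du — violates constraint (d): syllable 1 coda contains /s/ → illicit
izk.mezd — σ1 onset /∅/, coda /zk/ (2C) ok; σ2 onset /m/, coda /zd/ (2C) ok → licit
zul — σ1 onset /z/, coda /l/ ok → licit
zefm — σ1 onset /z/, coda /fm/ (2C) ok → licit
Licit: ku, lakj.kakd, izk.mezd, zul, zefm → 5.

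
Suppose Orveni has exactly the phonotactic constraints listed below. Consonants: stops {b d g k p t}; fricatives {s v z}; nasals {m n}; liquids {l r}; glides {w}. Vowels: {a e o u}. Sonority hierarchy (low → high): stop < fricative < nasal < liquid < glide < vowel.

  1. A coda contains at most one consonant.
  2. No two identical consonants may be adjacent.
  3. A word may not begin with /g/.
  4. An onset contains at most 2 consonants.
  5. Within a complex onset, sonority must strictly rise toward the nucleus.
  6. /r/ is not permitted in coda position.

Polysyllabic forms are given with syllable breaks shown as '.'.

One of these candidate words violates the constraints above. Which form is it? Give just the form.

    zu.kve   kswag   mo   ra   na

zu.kve — σ1 onset /z/, coda /∅/ ok; σ2 onset /kv/ (1→2 rises), coda /∅/ ok → well-formed
kswag — violates constraint 4: syllable 1 onset /ksw/ has 3 consonants (> 2) → ill-formed
mo — σ1 onset /m/, coda /∅/ ok → well-formed
ra — σ1 onset /r/, coda /∅/ ok → well-formed
na — σ1 onset /n/, coda /∅/ ok → well-formed

kswag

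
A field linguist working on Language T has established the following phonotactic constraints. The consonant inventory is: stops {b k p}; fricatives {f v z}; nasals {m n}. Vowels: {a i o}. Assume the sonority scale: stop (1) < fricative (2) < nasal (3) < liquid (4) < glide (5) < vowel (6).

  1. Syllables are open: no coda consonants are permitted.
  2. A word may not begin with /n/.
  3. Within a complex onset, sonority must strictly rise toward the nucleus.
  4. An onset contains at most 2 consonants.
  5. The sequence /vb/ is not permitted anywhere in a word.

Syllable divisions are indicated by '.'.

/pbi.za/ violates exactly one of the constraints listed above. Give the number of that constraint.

/pbi.za/: syllable 1 onset /pb/: /p/ (stop, 1) → /b/ (stop, 1) does not rise.
This is a violation of constraint 3: "Within a complex onset, sonority must strictly rise toward the nucleus."
The remaining constraints (1, 2, 4, 5) are satisfied.

3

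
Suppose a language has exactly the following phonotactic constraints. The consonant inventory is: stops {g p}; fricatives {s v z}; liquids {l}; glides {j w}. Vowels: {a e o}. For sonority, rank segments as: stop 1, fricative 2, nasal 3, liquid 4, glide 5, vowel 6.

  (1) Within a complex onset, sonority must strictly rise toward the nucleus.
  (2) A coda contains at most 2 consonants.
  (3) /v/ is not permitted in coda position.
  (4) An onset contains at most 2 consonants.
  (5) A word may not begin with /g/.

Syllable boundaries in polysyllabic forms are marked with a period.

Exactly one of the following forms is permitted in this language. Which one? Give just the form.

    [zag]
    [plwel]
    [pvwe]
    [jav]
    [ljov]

[zag]

[zag] — σ1 onset /z/, coda /g/ ok → permitted
[plwel] — violates constraint 4: syllable 1 onset /plw/ has 3 consonants (> 2) → not permitted
[pvwe] — violates constraint 4: syllable 1 onset /pvw/ has 3 consonants (> 2) → not permitted
[jav] — violates constraint 3: syllable 1 coda contains /v/ → not permitted
[ljov] — violates constraint 3: syllable 1 coda contains /v/ → not permitted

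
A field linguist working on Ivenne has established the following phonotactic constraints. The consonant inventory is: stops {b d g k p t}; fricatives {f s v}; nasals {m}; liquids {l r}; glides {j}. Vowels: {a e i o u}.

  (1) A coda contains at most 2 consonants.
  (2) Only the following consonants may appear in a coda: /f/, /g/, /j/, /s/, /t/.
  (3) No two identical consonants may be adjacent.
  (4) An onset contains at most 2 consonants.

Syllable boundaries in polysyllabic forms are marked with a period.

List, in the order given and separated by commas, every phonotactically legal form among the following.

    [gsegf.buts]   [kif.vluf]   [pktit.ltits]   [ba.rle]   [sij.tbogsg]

[gsegf.buts] — σ1 onset /gs/ (2C), coda /gf/ (2C) ok; σ2 onset /b/, coda /ts/ (2C) ok → phonotactically legal
[kif.vluf] — σ1 onset /k/, coda /f/ ok; σ2 onset /vl/ (2C), coda /f/ ok → phonotactically legal
[pktit.ltits] — violates constraint 4: syllable 1 onset /pkt/ has 3 consonants (> 2) → phonotactically illegal
[ba.rle] — σ1 onset /b/, coda /∅/ ok; σ2 onset /rl/ (2C), coda /∅/ ok → phonotactically legal
[sij.tbogsg] — violates constraint 1: syllable 2 coda /gsg/ has 3 consonants (> 2) → phonotactically illegal

[gsegf.buts], [kif.vluf], [ba.rle]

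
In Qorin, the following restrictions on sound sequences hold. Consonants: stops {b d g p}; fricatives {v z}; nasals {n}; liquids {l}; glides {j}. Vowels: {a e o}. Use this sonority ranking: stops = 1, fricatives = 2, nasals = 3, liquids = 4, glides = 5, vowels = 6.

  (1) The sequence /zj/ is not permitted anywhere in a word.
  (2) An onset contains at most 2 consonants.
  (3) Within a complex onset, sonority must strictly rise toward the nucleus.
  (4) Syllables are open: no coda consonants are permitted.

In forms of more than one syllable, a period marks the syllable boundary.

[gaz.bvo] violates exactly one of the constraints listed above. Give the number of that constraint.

[gaz.bvo]: syllable 1 coda /z/ has 1 consonant (> 0).
This is a violation of constraint 4: "Syllables are open: no coda consonants are permitted."
The remaining constraints (1, 2, 3) are satisfied.

4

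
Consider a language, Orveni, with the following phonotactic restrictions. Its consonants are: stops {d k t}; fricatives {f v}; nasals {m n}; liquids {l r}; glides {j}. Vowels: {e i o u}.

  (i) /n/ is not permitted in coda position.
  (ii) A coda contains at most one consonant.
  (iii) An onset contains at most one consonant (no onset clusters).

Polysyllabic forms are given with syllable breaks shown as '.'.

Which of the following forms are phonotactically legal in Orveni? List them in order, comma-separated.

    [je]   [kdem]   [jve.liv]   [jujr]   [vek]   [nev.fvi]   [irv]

[je] — σ1 onset /j/, coda /∅/ ok → phonotactically legal
[kdem] — violates constraint (iii): syllable 1 onset /kd/ has 2 consonants (> 1) → phonotactically illegal
[jve.liv] — violates constraint (iii): syllable 1 onset /jv/ has 2 consonants (> 1) → phonotactically illegal
[jujr] — violates constraint (ii): syllable 1 coda /jr/ has 2 consonants (> 1) → phonotactically illegal
[vek] — σ1 onset /v/, coda /k/ ok → phonotactically legal
[nev.fvi] — violates constraint (iii): syllable 2 onset /fv/ has 2 consonants (> 1) → phonotactically illegal
[irv] — violates constraint (ii): syllable 1 coda /rv/ has 2 consonants (> 1) → phonotactically illegal

[je], [vek]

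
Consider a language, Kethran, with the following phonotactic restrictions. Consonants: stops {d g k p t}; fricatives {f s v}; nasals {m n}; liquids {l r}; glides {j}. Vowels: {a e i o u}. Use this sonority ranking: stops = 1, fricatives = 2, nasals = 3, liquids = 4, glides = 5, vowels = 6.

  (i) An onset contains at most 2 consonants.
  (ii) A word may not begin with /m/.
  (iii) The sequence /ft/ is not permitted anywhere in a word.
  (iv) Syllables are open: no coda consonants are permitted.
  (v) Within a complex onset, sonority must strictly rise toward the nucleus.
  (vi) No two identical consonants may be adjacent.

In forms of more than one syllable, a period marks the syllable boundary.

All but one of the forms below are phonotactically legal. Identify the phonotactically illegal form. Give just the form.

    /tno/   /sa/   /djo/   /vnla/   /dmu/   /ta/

/tno/ — σ1 onset /tn/ (1→3 rises), coda /∅/ ok → phonotactically legal
/sa/ — σ1 onset /s/, coda /∅/ ok → phonotactically legal
/djo/ — σ1 onset /dj/ (1→5 rises), coda /∅/ ok → phonotactically legal
/vnla/ — violates constraint (i): syllable 1 onset /vnl/ has 3 consonants (> 2) → phonotactically illegal
/dmu/ — σ1 onset /dm/ (1→3 rises), coda /∅/ ok → phonotactically legal
/ta/ — σ1 onset /t/, coda /∅/ ok → phonotactically legal

/vnla/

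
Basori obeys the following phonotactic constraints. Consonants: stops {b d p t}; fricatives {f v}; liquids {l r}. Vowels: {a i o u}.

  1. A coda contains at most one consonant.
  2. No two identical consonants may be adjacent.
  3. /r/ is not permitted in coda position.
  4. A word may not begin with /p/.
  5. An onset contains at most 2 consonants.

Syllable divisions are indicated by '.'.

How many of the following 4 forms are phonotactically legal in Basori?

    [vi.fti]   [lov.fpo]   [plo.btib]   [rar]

2

[vi.fti] — σ1 onset /v/, coda /∅/ ok; σ2 onset /ft/ (2C), coda /∅/ ok → phonotactically legal
[lov.fpo] — σ1 onset /l/, coda /v/ ok; σ2 onset /fp/ (2C), coda /∅/ ok → phonotactically legal
[plo.btib] — violates constraint 4: word begins with /p/ → phonotactically illegal
[rar] — violates constraint 3: syllable 1 coda contains /r/ → phonotactically illegal
Phonotactically legal: [vi.fti], [lov.fpo] → 2.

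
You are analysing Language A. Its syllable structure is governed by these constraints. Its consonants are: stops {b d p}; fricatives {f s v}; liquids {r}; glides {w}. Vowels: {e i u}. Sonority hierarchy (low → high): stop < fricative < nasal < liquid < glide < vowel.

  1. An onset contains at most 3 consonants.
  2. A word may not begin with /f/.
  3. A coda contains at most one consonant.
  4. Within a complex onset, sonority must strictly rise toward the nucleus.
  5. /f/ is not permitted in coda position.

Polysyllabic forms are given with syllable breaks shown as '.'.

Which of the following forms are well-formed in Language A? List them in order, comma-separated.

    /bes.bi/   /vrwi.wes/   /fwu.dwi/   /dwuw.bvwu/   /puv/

/bes.bi/ — σ1 onset /b/, coda /s/ ok; σ2 onset /b/, coda /∅/ ok → well-formed
/vrwi.wes/ — σ1 onset /vrw/ (2→4→5 rises), coda /∅/ ok; σ2 onset /w/, coda /s/ ok → well-formed
/fwu.dwi/ — violates constraint 2: word begins with /f/ → ill-formed
/dwuw.bvwu/ — σ1 onset /dw/ (1→5 rises), coda /w/ ok; σ2 onset /bvw/ (1→2→5 rises), coda /∅/ ok → well-formed
/puv/ — σ1 onset /p/, coda /v/ ok → well-formed

/bes.bi/, /vrwi.wes/, /dwuw.bvwu/, /puv/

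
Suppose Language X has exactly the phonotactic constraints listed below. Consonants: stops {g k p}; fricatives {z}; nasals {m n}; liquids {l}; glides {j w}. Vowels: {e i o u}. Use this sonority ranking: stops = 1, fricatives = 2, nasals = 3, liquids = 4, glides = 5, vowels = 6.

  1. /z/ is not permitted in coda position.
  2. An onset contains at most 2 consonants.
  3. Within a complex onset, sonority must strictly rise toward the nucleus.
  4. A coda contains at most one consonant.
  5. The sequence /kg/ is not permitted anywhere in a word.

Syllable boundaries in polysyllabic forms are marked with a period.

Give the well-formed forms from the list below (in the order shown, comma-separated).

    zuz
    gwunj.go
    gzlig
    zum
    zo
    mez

zuz — violates constraint 1: syllable 1 coda contains /z/ → ill-formed
gwunj.go — violates constraint 4: syllable 1 coda /nj/ has 2 consonants (> 1) → ill-formed
gzlig — violates constraint 2: syllable 1 onset /gzl/ has 3 consonants (> 2) → ill-formed
zum — σ1 onset /z/, coda /m/ ok → well-formed
zo — σ1 onset /z/, coda /∅/ ok → well-formed
mez — violates constraint 1: syllable 1 coda contains /z/ → ill-formed

zum, zo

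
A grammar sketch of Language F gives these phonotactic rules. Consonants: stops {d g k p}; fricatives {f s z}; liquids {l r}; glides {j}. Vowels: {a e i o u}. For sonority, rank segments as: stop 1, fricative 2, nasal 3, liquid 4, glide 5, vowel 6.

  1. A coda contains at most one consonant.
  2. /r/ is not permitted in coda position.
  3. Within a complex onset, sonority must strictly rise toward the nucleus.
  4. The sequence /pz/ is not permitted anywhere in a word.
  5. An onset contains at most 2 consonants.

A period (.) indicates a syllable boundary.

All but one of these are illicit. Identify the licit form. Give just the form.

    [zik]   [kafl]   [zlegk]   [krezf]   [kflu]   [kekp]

[zik] — σ1 onset /z/, coda /k/ ok → licit
[kafl] — violates constraint 1: syllable 1 coda /fl/ has 2 consonants (> 1) → illicit
[zlegk] — violates constraint 1: syllable 1 coda /gk/ has 2 consonants (> 1) → illicit
[krezf] — violates constraint 1: syllable 1 coda /zf/ has 2 consonants (> 1) → illicit
[kflu] — violates constraint 5: syllable 1 onset /kfl/ has 3 consonants (> 2) → illicit
[kekp] — violates constraint 1: syllable 1 coda /kp/ has 2 consonants (> 1) → illicit

[zik]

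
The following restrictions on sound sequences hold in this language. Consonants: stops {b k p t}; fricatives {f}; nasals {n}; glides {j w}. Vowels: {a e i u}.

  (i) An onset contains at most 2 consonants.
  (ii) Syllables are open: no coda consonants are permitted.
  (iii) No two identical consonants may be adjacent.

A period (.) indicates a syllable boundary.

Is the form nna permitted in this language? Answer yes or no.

nna — violates constraint (iii): adjacent identical consonants /nn/ → not permitted

no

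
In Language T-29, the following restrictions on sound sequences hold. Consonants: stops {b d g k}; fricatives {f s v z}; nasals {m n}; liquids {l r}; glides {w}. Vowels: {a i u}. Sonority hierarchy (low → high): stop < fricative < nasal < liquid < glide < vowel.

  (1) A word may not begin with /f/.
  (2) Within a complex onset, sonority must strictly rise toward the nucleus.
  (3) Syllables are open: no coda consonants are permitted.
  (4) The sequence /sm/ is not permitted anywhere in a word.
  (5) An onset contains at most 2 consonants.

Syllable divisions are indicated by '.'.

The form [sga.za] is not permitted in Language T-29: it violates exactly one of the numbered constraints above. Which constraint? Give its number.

[sga.za]: syllable 1 onset /sg/: /s/ (fricative, 2) → /g/ (stop, 1) does not rise.
This is a violation of constraint 2: "Within a complex onset, sonority must strictly rise toward the nucleus."
The remaining constraints (1, 3, 4, 5) are satisfied.

2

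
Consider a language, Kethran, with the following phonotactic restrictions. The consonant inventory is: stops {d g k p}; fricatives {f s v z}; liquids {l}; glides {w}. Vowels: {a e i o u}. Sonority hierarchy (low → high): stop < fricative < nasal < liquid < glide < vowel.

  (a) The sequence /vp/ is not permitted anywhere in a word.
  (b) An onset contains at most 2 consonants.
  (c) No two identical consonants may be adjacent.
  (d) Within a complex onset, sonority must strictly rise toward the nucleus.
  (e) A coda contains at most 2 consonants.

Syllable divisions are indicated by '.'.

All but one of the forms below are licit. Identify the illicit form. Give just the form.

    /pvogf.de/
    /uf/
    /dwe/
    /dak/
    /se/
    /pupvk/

/pupvk/

/pvogf.de/ — σ1 onset /pv/ (1→2 rises), coda /gf/ (2C) ok; σ2 onset /d/, coda /∅/ ok → licit
/uf/ — σ1 onset /∅/, coda /f/ ok → licit
/dwe/ — σ1 onset /dw/ (1→5 rises), coda /∅/ ok → licit
/dak/ — σ1 onset /d/, coda /k/ ok → licit
/se/ — σ1 onset /s/, coda /∅/ ok → licit
/pupvk/ — violates constraint (e): syllable 1 coda /pvk/ has 3 consonants (> 2) → illicit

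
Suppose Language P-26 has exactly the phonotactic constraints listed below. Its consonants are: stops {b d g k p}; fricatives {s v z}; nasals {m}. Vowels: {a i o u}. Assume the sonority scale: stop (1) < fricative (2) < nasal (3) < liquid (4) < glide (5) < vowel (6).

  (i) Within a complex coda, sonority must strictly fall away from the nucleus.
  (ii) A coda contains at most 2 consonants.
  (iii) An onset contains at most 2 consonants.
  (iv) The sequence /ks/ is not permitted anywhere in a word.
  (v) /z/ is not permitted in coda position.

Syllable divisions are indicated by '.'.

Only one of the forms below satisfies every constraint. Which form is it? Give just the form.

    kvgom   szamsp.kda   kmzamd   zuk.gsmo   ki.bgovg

ki.bgovg

kvgom — violates constraint (iii): syllable 1 onset /kvg/ has 3 consonants (> 2) → illicit
szamsp.kda — violates constraint (ii): syllable 1 coda /msp/ has 3 consonants (> 2) → illicit
kmzamd — violates constraint (iii): syllable 1 onset /kmz/ has 3 consonants (> 2) → illicit
zuk.gsmo — violates constraint (iii): syllable 2 onset /gsm/ has 3 consonants (> 2) → illicit
ki.bgovg — σ1 onset /k/, coda /∅/ ok; σ2 onset /bg/ (2C), coda /vg/ (2→1 falls) ok → licit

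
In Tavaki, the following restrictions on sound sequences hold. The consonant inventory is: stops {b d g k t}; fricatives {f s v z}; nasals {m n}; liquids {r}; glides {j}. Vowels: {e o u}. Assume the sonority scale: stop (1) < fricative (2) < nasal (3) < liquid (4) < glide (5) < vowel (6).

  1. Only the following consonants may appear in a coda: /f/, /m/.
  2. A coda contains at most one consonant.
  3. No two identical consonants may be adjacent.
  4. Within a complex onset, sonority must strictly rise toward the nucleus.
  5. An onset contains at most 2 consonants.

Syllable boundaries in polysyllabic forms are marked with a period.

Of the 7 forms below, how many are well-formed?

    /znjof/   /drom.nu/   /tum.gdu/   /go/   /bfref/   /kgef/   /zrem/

3

/znjof/ — violates constraint 5: syllable 1 onset /znj/ has 3 consonants (> 2) → ill-formed
/drom.nu/ — σ1 onset /dr/ (1→4 rises), coda /m/ ok; σ2 onset /n/, coda /∅/ ok → well-formed
/tum.gdu/ — violates constraint 4: syllable 2 onset /gd/: /g/ (stop, 1) → /d/ (stop, 1) does not rise → ill-formed
/go/ — σ1 onset /g/, coda /∅/ ok → well-formed
/bfref/ — violates constraint 5: syllable 1 onset /bfr/ has 3 consonants (> 2) → ill-formed
/kgef/ — violates constraint 4: syllable 1 onset /kg/: /k/ (stop, 1) → /g/ (stop, 1) does not rise → ill-formed
/zrem/ — σ1 onset /zr/ (2→4 rises), coda /m/ ok → well-formed
Well-formed: /drom.nu/, /go/, /zrem/ → 3.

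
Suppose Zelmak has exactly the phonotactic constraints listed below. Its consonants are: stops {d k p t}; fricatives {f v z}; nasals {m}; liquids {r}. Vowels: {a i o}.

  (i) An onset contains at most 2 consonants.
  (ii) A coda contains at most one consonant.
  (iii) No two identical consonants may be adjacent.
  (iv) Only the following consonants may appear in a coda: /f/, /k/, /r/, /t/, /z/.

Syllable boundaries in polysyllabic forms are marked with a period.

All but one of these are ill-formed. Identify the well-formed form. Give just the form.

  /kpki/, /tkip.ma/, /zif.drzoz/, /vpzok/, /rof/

/rof/

/kpki/ — violates constraint (i): syllable 1 onset /kpk/ has 3 consonants (> 2) → ill-formed
/tkip.ma/ — violates constraint (iv): syllable 1 coda contains /p/, which is not a licensed coda consonant → ill-formed
/zif.drzoz/ — violates constraint (i): syllable 2 onset /drz/ has 3 consonants (> 2) → ill-formed
/vpzok/ — violates constraint (i): syllable 1 onset /vpz/ has 3 consonants (> 2) → ill-formed
/rof/ — σ1 onset /r/, coda /f/ ok → well-formed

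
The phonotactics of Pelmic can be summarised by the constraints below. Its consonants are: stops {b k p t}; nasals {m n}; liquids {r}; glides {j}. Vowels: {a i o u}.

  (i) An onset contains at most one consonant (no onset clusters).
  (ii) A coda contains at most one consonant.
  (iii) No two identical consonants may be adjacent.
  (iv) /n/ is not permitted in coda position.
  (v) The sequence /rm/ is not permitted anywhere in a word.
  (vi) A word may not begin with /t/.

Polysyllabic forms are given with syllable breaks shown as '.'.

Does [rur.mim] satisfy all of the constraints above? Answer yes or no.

[rur.mim] — violates constraint (v): contains banned sequence /rm/ → not permitted

no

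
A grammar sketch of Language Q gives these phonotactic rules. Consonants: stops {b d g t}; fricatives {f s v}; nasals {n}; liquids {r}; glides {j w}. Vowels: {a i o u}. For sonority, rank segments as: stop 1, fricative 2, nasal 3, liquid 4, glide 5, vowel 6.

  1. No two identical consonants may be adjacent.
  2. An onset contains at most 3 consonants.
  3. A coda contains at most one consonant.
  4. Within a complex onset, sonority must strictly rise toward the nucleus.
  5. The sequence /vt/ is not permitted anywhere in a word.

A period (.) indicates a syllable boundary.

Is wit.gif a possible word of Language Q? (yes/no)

yes

wit.gif — σ1 onset /w/, coda /t/ ok; σ2 onset /g/, coda /f/ ok → permitted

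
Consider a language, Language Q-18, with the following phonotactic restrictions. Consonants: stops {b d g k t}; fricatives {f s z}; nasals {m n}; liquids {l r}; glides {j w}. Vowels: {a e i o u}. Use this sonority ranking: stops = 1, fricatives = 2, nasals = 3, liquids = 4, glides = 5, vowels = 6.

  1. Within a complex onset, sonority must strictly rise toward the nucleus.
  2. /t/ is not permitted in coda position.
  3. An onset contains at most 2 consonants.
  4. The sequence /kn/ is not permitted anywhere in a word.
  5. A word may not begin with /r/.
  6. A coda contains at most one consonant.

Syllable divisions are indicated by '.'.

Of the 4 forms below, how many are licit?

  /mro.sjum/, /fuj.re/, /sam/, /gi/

/mro.sjum/ — σ1 onset /mr/ (3→4 rises), coda /∅/ ok; σ2 onset /sj/ (2→5 rises), coda /m/ ok → licit
/fuj.re/ — σ1 onset /f/, coda /j/ ok; σ2 onset /r/, coda /∅/ ok → licit
/sam/ — σ1 onset /s/, coda /m/ ok → licit
/gi/ — σ1 onset /g/, coda /∅/ ok → licit
Licit: /mro.sjum/, /fuj.re/, /sam/, /gi/ → 4.

4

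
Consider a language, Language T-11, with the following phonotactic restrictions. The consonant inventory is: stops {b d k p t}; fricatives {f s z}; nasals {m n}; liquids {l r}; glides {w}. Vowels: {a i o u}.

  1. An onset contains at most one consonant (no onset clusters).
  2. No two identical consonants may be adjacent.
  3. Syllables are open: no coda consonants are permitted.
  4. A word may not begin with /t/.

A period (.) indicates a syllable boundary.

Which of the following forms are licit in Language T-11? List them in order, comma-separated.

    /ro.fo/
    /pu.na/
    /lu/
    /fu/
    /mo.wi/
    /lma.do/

/ro.fo/, /pu.na/, /lu/, /fu/, /mo.wi/

/ro.fo/ — σ1 onset /r/, coda /∅/ ok; σ2 onset /f/, coda /∅/ ok → licit
/pu.na/ — σ1 onset /p/, coda /∅/ ok; σ2 onset /n/, coda /∅/ ok → licit
/lu/ — σ1 onset /l/, coda /∅/ ok → licit
/fu/ — σ1 onset /f/, coda /∅/ ok → licit
/mo.wi/ — σ1 onset /m/, coda /∅/ ok; σ2 onset /w/, coda /∅/ ok → licit
/lma.do/ — violates constraint 1: syllable 1 onset /lm/ has 2 consonants (> 1) → illicit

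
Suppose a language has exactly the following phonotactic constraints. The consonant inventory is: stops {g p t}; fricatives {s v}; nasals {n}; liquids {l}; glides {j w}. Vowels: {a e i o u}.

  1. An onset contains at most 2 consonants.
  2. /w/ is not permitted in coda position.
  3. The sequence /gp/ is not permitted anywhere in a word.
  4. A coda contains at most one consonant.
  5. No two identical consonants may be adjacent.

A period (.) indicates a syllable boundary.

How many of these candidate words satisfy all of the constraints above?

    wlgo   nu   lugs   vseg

2

wlgo — violates constraint 1: syllable 1 onset /wlg/ has 3 consonants (> 2) → illicit
nu — σ1 onset /n/, coda /∅/ ok → licit
lugs — violates constraint 4: syllable 1 coda /gs/ has 2 consonants (> 1) → illicit
vseg — σ1 onset /vs/ (2C), coda /g/ ok → licit
Licit: nu, vseg → 2.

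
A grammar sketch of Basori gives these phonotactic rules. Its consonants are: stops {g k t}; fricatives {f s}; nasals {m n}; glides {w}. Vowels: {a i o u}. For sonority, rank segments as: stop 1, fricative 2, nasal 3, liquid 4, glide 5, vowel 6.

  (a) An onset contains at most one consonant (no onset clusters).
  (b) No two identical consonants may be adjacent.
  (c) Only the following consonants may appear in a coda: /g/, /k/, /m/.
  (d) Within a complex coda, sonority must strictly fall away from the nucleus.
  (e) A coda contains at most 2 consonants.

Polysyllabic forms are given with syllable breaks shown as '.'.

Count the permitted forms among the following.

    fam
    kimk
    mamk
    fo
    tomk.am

fam — σ1 onset /f/, coda /m/ ok → permitted
kimk — σ1 onset /k/, coda /mk/ (3→1 falls) ok → permitted
mamk — σ1 onset /m/, coda /mk/ (3→1 falls) ok → permitted
fo — σ1 onset /f/, coda /∅/ ok → permitted
tomk.am — σ1 onset /t/, coda /mk/ (3→1 falls) ok; σ2 onset /∅/, coda /m/ ok → permitted
Permitted: fam, kimk, mamk, fo, tomk.am → 5.

5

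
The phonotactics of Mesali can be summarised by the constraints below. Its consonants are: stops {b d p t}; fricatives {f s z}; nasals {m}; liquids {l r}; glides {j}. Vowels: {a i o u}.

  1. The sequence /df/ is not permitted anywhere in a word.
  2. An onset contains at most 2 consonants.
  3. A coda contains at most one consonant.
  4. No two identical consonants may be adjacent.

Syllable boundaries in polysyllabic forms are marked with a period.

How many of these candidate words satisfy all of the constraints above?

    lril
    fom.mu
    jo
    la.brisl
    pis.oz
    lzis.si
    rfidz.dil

3

lril — σ1 onset /lr/ (2C), coda /l/ ok → well-formed
fom.mu — violates constraint 4: adjacent identical consonants /mm/ → ill-formed
jo — σ1 onset /j/, coda /∅/ ok → well-formed
la.brisl — violates constraint 3: syllable 2 coda /sl/ has 2 consonants (> 1) → ill-formed
pis.oz — σ1 onset /p/, coda /s/ ok; σ2 onset /∅/, coda /z/ ok → well-formed
lzis.si — violates constraint 4: adjacent identical consonants /ss/ → ill-formed
rfidz.dil — violates constraint 3: syllable 1 coda /dz/ has 2 consonants (> 1) → ill-formed
Well-formed: lril, jo, pis.oz → 3.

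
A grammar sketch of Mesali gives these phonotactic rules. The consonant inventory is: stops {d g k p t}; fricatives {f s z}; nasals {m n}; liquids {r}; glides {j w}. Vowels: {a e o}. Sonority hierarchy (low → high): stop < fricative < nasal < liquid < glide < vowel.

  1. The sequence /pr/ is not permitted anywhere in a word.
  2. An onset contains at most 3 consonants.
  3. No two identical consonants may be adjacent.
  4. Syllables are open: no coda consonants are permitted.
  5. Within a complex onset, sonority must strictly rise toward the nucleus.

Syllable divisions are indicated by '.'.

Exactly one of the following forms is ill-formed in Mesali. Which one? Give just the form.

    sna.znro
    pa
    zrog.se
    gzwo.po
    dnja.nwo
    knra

sna.znro — σ1 onset /sn/ (2→3 rises), coda /∅/ ok; σ2 onset /znr/ (2→3→4 rises), coda /∅/ ok → well-formed
pa — σ1 onset /p/, coda /∅/ ok → well-formed
zrog.se — violates constraint 4: syllable 1 coda /g/ has 1 consonant (> 0) → ill-formed
gzwo.po — σ1 onset /gzw/ (1→2→5 rises), coda /∅/ ok; σ2 onset /p/, coda /∅/ ok → well-formed
dnja.nwo — σ1 onset /dnj/ (1→3→5 rises), coda /∅/ ok; σ2 onset /nw/ (3→5 rises), coda /∅/ ok → well-formed
knra — σ1 onset /knr/ (1→3→4 rises), coda /∅/ ok → well-formed

zrog.se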